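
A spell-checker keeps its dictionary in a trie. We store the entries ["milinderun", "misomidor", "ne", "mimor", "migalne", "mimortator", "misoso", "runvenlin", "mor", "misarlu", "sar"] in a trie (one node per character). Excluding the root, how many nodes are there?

For each word, the new-node count is its length minus the longest prefix already in the trie:
  "milinderun" → 10 new (m, i, l, i, n, d, e, r, u, n)
  "misomidor" → prefix "mi" already present; 7 new (s, o, m, i, d, o, r)
  "ne" → 2 new (n, e)
  "mimor" → prefix "mi" already present; 3 new (m, o, r)
  "migalne" → prefix "mi" already present; 5 new (g, a, l, n, e)
  "mimortator" → prefix "mimor" already present; 5 new (t, a, t, o, r)
  "misoso" → prefix "miso" already present; 2 new (s, o)
  "runvenlin" → 9 new (r, u, n, v, e, n, l, i, n)
  "mor" → prefix "m" already present; 2 new (o, r)
  "misarlu" → prefix "mis" already present; 4 new (a, r, l, u)
  "sar" → 3 new (s, a, r)
Total nodes = 10 + 7 + 2 + 3 + 5 + 5 + 2 + 9 + 2 + 4 + 3 = 52

52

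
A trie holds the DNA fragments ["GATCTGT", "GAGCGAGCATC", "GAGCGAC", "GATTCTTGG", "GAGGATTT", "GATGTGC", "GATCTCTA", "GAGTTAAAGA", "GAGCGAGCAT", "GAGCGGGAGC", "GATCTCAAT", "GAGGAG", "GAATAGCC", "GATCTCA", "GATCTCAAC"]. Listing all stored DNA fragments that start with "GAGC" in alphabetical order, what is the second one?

Filter for "GAGC…" and sort: "GAGCGAC", "GAGCGAGCAT", "GAGCGAGCATC", "GAGCGGGAGC"
Position 2: GAGCGAGCAT

GAGCGAGCAT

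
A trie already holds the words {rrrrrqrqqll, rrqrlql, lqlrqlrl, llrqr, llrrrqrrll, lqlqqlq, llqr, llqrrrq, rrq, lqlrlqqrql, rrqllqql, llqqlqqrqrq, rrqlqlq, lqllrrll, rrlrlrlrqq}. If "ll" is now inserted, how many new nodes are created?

"ll" is already a full path in the trie; only an end-marker is added.
No new nodes are needed: 0.

0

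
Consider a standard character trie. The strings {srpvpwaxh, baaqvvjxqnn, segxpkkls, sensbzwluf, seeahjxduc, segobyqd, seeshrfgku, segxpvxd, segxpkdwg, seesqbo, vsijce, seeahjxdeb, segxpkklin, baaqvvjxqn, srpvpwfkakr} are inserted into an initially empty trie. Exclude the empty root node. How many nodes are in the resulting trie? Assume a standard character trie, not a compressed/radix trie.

80

Count nodes per top-level branch (shared prefixes stored once):
  'b'-branch (baaqvvjxqn, baaqvvjxqnn): 11 nodes
  's'-branch (seeahjxdeb, seeahjxduc, seeshrfgku, seesqbo, segobyqd, segxpkdwg, segxpkklin, segxpkkls, segxpvxd, sensbzwluf, srpvpwaxh, srpvpwfkakr): 63 nodes
  'v'-branch (vsijce): 6 nodes
Sum: 80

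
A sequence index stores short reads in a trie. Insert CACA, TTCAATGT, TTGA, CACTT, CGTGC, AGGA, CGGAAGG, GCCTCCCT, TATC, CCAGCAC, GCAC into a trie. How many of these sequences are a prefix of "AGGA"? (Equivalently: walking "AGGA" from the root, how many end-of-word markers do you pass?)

Walk "AGGA" from the root; an end-of-word marker is hit whenever a stored word is a prefix of "AGGA".
Prefixes of the query that are stored words: "AGGA"
Count: 1

1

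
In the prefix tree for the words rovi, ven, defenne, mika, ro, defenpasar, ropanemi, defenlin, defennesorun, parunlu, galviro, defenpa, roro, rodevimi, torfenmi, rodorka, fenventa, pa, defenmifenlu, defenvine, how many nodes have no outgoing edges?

16

Leaves are exactly the stored words that no other stored word extends.
Those words: "defenlin", "defenmifenlu", "defennesorun", "defenpasar", "defenvine", "fenventa", "galviro", "mika", "parunlu", "rodevimi", "rodorka", "ropanemi", "roro", "rovi", "torfenmi", "ven"
Leaf count: 16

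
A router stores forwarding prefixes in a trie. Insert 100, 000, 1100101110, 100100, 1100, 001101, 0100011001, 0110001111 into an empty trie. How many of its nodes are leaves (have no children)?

6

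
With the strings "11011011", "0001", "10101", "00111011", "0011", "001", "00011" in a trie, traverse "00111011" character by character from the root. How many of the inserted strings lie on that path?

3

Walk "00111011" from the root; an end-of-word marker is hit whenever a stored word is a prefix of "00111011".
Prefixes of the query that are stored words: "001", "0011", "00111011"
Count: 3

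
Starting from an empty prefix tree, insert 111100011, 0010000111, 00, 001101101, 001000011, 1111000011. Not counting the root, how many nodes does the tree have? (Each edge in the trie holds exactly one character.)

28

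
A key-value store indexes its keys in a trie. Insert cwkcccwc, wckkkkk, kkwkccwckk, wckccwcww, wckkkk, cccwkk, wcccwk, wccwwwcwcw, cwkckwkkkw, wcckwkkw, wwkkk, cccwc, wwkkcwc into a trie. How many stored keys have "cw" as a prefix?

Filter for entries beginning with "cw":
Matches: "cwkcccwc", "cwkckwkkkw"
Count: 2

2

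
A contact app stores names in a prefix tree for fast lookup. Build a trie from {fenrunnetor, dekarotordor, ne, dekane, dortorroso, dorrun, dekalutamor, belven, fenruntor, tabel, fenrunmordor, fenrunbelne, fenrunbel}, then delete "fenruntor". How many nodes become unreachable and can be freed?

3

After clearing the end-marker at "fenruntor", prune upward until reaching a node still needed by another word.
The suffix "tor" (3 nodes) is used only by "fenruntor"; the node for "fenrun" still has the child "n", so pruning stops there.
Nodes removed: 3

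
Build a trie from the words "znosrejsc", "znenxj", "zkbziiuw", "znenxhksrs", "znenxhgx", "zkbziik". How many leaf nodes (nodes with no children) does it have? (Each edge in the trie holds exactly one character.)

A leaf is a node with no children — equivalently, the end of a word that is not a proper prefix of any other stored word.
Those words: "zkbziik", "zkbziiuw", "znenxhgx", "znenxhksrs", "znenxj", "znosrejsc"
Leaf count: 6

6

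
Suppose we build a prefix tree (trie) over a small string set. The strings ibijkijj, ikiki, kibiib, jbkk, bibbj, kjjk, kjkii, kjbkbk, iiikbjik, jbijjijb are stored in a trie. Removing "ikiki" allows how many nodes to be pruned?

After clearing the end-marker at "ikiki", prune upward until reaching a node still needed by another word.
The suffix "kiki" (4 nodes) is used only by "ikiki"; the node for "i" still has the child "b", so pruning stops there.
Nodes removed: 4

4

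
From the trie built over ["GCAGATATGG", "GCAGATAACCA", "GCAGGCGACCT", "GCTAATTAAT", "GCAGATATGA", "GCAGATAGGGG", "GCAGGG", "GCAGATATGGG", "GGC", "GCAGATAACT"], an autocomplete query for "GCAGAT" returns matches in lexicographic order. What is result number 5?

DFS of the "GCAGAT" subtree visits, in order: "GCAGATAACCA", "GCAGATAACT", "GCAGATAGGGG", "GCAGATATGA", "GCAGATATGG", "GCAGATATGGG"
The 5th is GCAGATATGG.

GCAGATATGG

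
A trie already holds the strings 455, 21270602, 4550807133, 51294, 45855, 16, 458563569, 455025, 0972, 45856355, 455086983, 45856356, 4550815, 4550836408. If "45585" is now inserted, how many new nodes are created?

2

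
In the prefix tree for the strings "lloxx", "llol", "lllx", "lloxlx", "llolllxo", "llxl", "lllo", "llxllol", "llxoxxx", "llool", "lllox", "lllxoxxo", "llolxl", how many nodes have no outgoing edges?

9

A leaf is a node with no children — equivalently, the end of a word that is not a proper prefix of any other stored word.
Those words: "lllox", "lllxoxxo", "llolllxo", "llolxl", "llool", "lloxlx", "lloxx", "llxllol", "llxoxxx"
Leaf count: 9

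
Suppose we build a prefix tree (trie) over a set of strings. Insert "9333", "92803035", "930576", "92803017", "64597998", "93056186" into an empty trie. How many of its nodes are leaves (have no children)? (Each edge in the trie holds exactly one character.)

6

Leaves are exactly the stored words that no other stored word extends.
Those words: "64597998", "92803017", "92803035", "93056186", "930576", "9333"
Leaf count: 6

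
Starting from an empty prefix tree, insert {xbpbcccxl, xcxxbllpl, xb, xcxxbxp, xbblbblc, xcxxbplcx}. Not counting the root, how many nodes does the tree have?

Count nodes per top-level branch (shared prefixes stored once):
  'x'-branch (xb, xbblbblc, xbpbcccxl, xcxxbllpl, xcxxbplcx, xcxxbxp): 29 nodes
Sum: 29

29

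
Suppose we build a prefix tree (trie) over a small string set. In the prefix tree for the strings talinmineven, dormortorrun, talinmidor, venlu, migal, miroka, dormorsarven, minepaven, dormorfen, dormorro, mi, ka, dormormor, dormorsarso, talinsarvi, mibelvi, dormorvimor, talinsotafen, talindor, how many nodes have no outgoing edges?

A leaf is a node with no children — equivalently, the end of a word that is not a proper prefix of any other stored word.
Those words: "dormorfen", "dormormor", "dormorro", "dormorsarso", "dormorsarven", "dormortorrun", "dormorvimor", "ka", "mibelvi", "migal", "minepaven", "miroka", "talindor", "talinmidor", "talinmineven", "talinsarvi", "talinsotafen", "venlu"
Leaf count: 18

18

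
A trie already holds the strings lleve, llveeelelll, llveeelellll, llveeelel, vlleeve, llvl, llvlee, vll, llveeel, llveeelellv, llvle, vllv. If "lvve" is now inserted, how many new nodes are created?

3

Walking "lvve" from the root, the first 1 characters ("l") follow existing edges; "v" is the first miss.
Each of the 3 remaining characters creates one node.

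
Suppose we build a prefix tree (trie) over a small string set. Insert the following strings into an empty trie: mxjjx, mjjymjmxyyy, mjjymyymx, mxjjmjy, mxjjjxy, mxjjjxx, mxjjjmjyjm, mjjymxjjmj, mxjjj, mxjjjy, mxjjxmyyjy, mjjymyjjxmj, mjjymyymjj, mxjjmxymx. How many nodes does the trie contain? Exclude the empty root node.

Insert word by word; a character creates a node only if that edge doesn't already exist:
  "mxjjx" → 5 new (m, x, j, j, x)
  "mjjymjmxyyy" → prefix "m" already present; 10 new (j, j, y, m, j, m, x, y, y, y)
  "mjjymyymx" → prefix "mjjym" already present; 4 new (y, y, m, x)
  "mxjjmjy" → prefix "mxjj" already present; 3 new (m, j, y)
  "mxjjjxy" → prefix "mxjj" already present; 3 new (j, x, y)
  "mxjjjxx" → prefix "mxjjjx" already present; 1 new (x)
  "mxjjjmjyjm" → prefix "mxjjj" already present; 5 new (m, j, y, j, m)
  "mjjymxjjmj" → prefix "mjjym" already present; 5 new (x, j, j, m, j)
  "mxjjj" → prefix "mxjjj" already present; 0 new (none)
  "mxjjjy" → prefix "mxjjj" already present; 1 new (y)
  "mxjjxmyyjy" → prefix "mxjjx" already present; 5 new (m, y, y, j, y)
  "mjjymyjjxmj" → prefix "mjjymy" already present; 5 new (j, j, x, m, j)
  "mjjymyymjj" → prefix "mjjymyym" already present; 2 new (j, j)
  "mxjjmxymx" → prefix "mxjjm" already present; 4 new (x, y, m, x)
Total nodes = 5 + 10 + 4 + 3 + 3 + 1 + 5 + 5 + 0 + 1 + 5 + 5 + 2 + 4 = 53

53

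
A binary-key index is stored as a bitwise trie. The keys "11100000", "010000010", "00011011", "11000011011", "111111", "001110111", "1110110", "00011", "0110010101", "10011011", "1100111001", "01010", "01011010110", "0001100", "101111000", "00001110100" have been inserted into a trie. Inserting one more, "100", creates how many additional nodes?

0

Every character of "100" already lies on an existing path (it is a prefix of some stored word).
No new nodes are needed: 0.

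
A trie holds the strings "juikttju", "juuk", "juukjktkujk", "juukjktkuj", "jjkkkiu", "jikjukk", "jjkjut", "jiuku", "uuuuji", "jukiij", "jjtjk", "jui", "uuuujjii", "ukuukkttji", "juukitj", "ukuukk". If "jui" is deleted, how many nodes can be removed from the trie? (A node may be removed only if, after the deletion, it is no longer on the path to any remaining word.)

0

A node on "jui"'s path can go only if nothing else ends at it or branches off below it.
Every node on "jui" is still needed (e.g. by "juikttju"), so nothing is freed.
Nodes removed: 0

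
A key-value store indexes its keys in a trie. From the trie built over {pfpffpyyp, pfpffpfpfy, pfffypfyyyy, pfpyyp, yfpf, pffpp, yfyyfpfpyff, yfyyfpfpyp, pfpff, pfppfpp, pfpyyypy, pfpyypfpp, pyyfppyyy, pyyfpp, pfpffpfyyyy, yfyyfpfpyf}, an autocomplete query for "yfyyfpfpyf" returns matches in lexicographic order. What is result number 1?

Filter for "yfyyfpfpyf…" and sort: "yfyyfpfpyf", "yfyyfpfpyff"
Position 1: yfyyfpfpyf

yfyyfpfpyf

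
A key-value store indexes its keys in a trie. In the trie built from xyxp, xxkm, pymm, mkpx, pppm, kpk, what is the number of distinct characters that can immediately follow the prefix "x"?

2

Follow the path "x" to its node, then look at its outgoing edges.
Characters that immediately follow "x" among the stored strings: {x, y}.
That node has 2 child edges.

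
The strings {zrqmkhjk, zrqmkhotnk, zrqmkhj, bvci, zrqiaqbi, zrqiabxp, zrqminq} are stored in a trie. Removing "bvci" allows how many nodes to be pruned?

4

After clearing the end-marker at "bvci", prune upward until reaching a node still needed by another word.
No other word shares any prefix with "bvci", so all 4 of its nodes go.
Nodes removed: 4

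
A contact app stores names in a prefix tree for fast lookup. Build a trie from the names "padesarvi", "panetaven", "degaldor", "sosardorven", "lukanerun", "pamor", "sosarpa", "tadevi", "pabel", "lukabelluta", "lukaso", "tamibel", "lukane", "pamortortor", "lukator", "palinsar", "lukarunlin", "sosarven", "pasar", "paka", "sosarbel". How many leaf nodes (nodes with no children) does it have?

19

A leaf is a node with no children — equivalently, the end of a word that is not a proper prefix of any other stored word.
Those words: "degaldor", "lukabelluta", "lukanerun", "lukarunlin", "lukaso", "lukator", "pabel", "padesarvi", "paka", "palinsar", "pamortortor", "panetaven", "pasar", "sosarbel", "sosardorven", "sosarpa", "sosarven", "tadevi", "tamibel"
Leaf count: 19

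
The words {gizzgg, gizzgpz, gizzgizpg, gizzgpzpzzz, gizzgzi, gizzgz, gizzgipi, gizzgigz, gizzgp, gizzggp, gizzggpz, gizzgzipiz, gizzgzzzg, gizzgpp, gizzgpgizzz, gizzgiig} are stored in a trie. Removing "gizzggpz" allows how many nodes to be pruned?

A node on "gizzggpz"'s path can go only if nothing else ends at it or branches off below it.
The suffix "z" (1 node) is used only by "gizzggpz"; "gizzggp" is itself a stored word, so pruning stops there.
Nodes removed: 1

1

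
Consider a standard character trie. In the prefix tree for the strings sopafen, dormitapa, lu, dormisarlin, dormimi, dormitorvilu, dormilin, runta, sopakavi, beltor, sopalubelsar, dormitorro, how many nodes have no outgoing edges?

A leaf is a node with no children — equivalently, the end of a word that is not a proper prefix of any other stored word.
Those words: "beltor", "dormilin", "dormimi", "dormisarlin", "dormitapa", "dormitorro", "dormitorvilu", "lu", "runta", "sopafen", "sopakavi", "sopalubelsar"
Leaf count: 12

12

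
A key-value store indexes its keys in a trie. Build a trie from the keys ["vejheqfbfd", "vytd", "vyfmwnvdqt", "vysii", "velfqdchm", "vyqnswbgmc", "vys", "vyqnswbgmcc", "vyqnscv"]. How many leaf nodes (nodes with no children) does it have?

7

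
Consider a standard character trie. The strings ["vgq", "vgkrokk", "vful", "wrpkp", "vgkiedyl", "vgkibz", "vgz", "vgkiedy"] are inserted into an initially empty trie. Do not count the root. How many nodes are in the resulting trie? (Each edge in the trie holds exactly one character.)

24

Trace insertions, counting only characters that open a new branch:
  "vgq" → 3 new (v, g, q)
  "vgkrokk" → prefix "vg" already present; 5 new (k, r, o, k, k)
  "vful" → prefix "v" already present; 3 new (f, u, l)
  "wrpkp" → 5 new (w, r, p, k, p)
  "vgkiedyl" → prefix "vgk" already present; 5 new (i, e, d, y, l)
  "vgkibz" → prefix "vgki" already present; 2 new (b, z)
  "vgz" → prefix "vg" already present; 1 new (z)
  "vgkiedy" → prefix "vgkiedy" already present; 0 new (none)
Total nodes = 3 + 5 + 3 + 5 + 5 + 2 + 1 + 0 = 24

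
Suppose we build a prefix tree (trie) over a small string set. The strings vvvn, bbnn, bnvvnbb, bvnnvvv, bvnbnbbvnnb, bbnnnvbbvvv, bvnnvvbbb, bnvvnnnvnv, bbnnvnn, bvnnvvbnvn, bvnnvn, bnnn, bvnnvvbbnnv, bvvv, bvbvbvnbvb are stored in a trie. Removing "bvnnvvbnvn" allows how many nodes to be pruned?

Walk "bvnnvvbnvn" from the leaf back toward the root, removing each node that no remaining word uses.
The suffix "nvn" (3 nodes) is used only by "bvnnvvbnvn"; the node for "bvnnvvb" still has the child "b", so pruning stops there.
Nodes removed: 3

3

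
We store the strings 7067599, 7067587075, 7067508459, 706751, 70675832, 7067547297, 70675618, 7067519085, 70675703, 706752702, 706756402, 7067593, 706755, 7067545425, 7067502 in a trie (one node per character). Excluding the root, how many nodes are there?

49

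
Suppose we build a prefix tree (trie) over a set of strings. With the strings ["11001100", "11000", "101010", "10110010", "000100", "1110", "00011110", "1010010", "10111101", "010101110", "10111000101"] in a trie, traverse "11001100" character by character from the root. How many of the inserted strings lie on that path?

Check each prefix of "11001100" against the stored set — each match is an end-marker on the path.
Prefixes of the query that are stored words: "11001100"
Count: 1

1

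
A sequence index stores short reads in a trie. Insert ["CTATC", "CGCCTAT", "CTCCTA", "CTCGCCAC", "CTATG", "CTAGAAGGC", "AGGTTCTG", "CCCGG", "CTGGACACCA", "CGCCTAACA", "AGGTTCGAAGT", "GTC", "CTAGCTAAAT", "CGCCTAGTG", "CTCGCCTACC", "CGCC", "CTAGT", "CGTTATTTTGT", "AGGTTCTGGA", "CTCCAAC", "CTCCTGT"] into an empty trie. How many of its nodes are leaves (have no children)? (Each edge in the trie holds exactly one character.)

19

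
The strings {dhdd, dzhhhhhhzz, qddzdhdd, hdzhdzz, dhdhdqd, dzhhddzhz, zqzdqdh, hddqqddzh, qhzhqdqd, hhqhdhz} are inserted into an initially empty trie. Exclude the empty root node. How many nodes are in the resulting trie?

64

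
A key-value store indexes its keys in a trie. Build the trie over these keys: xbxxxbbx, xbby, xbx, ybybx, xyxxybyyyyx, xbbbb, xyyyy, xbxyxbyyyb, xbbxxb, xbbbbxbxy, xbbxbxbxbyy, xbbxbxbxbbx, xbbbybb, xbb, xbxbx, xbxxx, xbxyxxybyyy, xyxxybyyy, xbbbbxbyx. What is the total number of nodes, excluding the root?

66

Insert word by word; a character creates a node only if that edge doesn't already exist:
  "xbxxxbbx" → 8 new (x, b, x, x, x, b, b, x)
  "xbby" → prefix "xb" already present; 2 new (b, y)
  "xbx" → prefix "xbx" already present; 0 new (none)
  "ybybx" → 5 new (y, b, y, b, x)
  "xyxxybyyyyx" → prefix "x" already present; 10 new (y, x, x, y, b, y, y, y, y, x)
  "xbbbb" → prefix "xbb" already present; 2 new (b, b)
  "xyyyy" → prefix "xy" already present; 3 new (y, y, y)
  "xbxyxbyyyb" → prefix "xbx" already present; 7 new (y, x, b, y, y, y, b)
  "xbbxxb" → prefix "xbb" already present; 3 new (x, x, b)
  "xbbbbxbxy" → prefix "xbbbb" already present; 4 new (x, b, x, y)
  "xbbxbxbxbyy" → prefix "xbbx" already present; 7 new (b, x, b, x, b, y, y)
  "xbbxbxbxbbx" → prefix "xbbxbxbxb" already present; 2 new (b, x)
  "xbbbybb" → prefix "xbbb" already present; 3 new (y, b, b)
  "xbb" → prefix "xbb" already present; 0 new (none)
  "xbxbx" → prefix "xbx" already present; 2 new (b, x)
  "xbxxx" → prefix "xbxxx" already present; 0 new (none)
  "xbxyxxybyyy" → prefix "xbxyx" already present; 6 new (x, y, b, y, y, y)
  "xyxxybyyy" → prefix "xyxxybyyy" already present; 0 new (none)
  "xbbbbxbyx" → prefix "xbbbbxb" already present; 2 new (y, x)
Total nodes = 8 + 2 + 0 + 5 + 10 + 2 + 3 + 7 + 3 + 4 + 7 + 2 + 3 + 0 + 2 + 0 + 6 + 0 + 2 = 66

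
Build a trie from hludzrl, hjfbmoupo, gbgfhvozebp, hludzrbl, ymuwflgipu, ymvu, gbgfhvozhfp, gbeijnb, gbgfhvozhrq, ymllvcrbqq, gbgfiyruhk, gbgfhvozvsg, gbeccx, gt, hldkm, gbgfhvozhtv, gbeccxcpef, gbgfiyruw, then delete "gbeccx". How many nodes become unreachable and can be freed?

A node on "gbeccx"'s path can go only if nothing else ends at it or branches off below it.
Every node on "gbeccx" is still needed (e.g. by "gbeccxcpef"), so nothing is freed.
Nodes removed: 0

0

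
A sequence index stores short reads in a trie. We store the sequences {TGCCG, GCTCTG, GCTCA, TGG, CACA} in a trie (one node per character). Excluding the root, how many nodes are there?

17

Trie structure (* marks end of a word):
(root)
├─ C
│  └─ A
│     └─ C
│        └─ A *
├─ G
│  └─ C
│     └─ T
│        └─ C
│           ├─ A *
│           └─ T
│              └─ G *
└─ T
   └─ G
      ├─ C
      │  └─ C
      │     └─ G *
      └─ G *
Counting every labelled node above: 17.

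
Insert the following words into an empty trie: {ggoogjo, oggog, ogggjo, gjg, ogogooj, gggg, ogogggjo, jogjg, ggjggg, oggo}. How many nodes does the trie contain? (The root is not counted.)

37

Trie structure (* marks end of a word):
(root)
├─ g
│  ├─ g
│  │  ├─ g
│  │  │  └─ g *
│  │  ├─ j
│  │  │  └─ g
│  │  │     └─ g
│  │  │        └─ g *
│  │  └─ o
│  │     └─ o
│  │        └─ g
│  │           └─ j
│  │              └─ o *
│  └─ j
│     └─ g *
├─ j
│  └─ o
│     └─ g
│        └─ j
│           └─ g *
└─ o
   └─ g
      ├─ g
      │  ├─ g
      │  │  └─ j
      │  │     └─ o *
      │  └─ o *
      │     └─ g *
      └─ o
         └─ g
            ├─ g
            │  └─ g
            │     └─ j
            │        └─ o *
            └─ o
               └─ o
                  └─ j *
Counting every labelled node above: 37.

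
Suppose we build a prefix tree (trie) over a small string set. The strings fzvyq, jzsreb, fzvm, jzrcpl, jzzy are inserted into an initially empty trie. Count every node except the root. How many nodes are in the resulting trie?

18

Trie structure (* marks end of a word):
(root)
├─ f
│  └─ z
│     └─ v
│        ├─ m *
│        └─ y
│           └─ q *
└─ j
   └─ z
      ├─ r
      │  └─ c
      │     └─ p
      │        └─ l *
      ├─ s
      │  └─ r
      │     └─ e
      │        └─ b *
      └─ z
         └─ y *
Counting every labelled node above: 18.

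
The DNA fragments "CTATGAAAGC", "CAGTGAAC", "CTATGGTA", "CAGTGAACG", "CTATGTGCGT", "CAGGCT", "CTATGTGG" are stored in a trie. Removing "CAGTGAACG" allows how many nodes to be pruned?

1

Walk "CAGTGAACG" from the leaf back toward the root, removing each node that no remaining word uses.
The suffix "G" (1 node) is used only by "CAGTGAACG"; "CAGTGAAC" is itself a stored word, so pruning stops there.
Nodes removed: 1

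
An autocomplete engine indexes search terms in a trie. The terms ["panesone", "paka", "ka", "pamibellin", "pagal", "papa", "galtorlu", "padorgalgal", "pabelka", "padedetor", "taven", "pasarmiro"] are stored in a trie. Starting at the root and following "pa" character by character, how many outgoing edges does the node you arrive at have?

8

Walk "pa" from the root, arriving at one node.
Distinct next characters after "pa": b, d, g, k, m, n, p, s.
That node has 8 child edges.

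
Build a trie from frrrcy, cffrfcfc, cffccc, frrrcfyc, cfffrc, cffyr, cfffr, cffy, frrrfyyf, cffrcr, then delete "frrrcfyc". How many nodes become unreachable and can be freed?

3

Walk "frrrcfyc" from the leaf back toward the root, removing each node that no remaining word uses.
The suffix "fyc" (3 nodes) is used only by "frrrcfyc"; the node for "frrrc" still has the child "y", so pruning stops there.
Nodes removed: 3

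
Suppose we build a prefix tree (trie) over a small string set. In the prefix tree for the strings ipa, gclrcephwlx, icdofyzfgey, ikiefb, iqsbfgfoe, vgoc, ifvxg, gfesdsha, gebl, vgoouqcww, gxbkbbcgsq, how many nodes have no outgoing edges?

11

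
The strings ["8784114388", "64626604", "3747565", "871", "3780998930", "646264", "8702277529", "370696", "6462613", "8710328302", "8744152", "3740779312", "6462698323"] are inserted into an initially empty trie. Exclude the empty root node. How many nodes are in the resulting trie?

For each word, the new-node count is its length minus the longest prefix already in the trie:
  "8784114388" → 10 new (8, 7, 8, 4, 1, 1, 4, 3, 8, 8)
  "64626604" → 8 new (6, 4, 6, 2, 6, 6, 0, 4)
  "3747565" → 7 new (3, 7, 4, 7, 5, 6, 5)
  "871" → prefix "87" already present; 1 new (1)
  "3780998930" → prefix "37" already present; 8 new (8, 0, 9, 9, 8, 9, 3, 0)
  "646264" → prefix "64626" already present; 1 new (4)
  "8702277529" → prefix "87" already present; 8 new (0, 2, 2, 7, 7, 5, 2, 9)
  "370696" → prefix "37" already present; 4 new (0, 6, 9, 6)
  "6462613" → prefix "64626" already present; 2 new (1, 3)
  "8710328302" → prefix "871" already present; 7 new (0, 3, 2, 8, 3, 0, 2)
  "8744152" → prefix "87" already present; 5 new (4, 4, 1, 5, 2)
  "3740779312" → prefix "374" already present; 7 new (0, 7, 7, 9, 3, 1, 2)
  "6462698323" → prefix "64626" already present; 5 new (9, 8, 3, 2, 3)
Total nodes = 10 + 8 + 7 + 1 + 8 + 1 + 8 + 4 + 2 + 7 + 5 + 7 + 5 = 73

73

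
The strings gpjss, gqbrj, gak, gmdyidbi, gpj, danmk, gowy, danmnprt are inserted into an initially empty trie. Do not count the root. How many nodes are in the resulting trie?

30

Trie structure (* marks end of a word):
(root)
├─ d
│  └─ a
│     └─ n
│        └─ m
│           ├─ k *
│           └─ n
│              └─ p
│                 └─ r
│                    └─ t *
└─ g
   ├─ a
   │  └─ k *
   ├─ m
   │  └─ d
   │     └─ y
   │        └─ i
   │           └─ d
   │              └─ b
   │                 └─ i *
   ├─ o
   │  └─ w
   │     └─ y *
   ├─ p
   │  └─ j *
   │     └─ s
   │        └─ s *
   └─ q
      └─ b
         └─ r
            └─ j *
Counting every labelled node above: 30.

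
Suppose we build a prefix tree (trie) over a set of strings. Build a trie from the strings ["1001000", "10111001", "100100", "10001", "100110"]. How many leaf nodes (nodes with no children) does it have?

4

Leaves are exactly the stored words that no other stored word extends.
Those words: "10001", "1001000", "100110", "10111001"
Leaf count: 4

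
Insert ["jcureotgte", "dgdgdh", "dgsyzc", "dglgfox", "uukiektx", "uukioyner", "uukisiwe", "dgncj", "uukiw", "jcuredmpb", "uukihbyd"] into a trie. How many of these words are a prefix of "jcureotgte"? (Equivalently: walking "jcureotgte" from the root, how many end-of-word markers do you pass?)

1

Walk "jcureotgte" from the root; an end-of-word marker is hit whenever a stored word is a prefix of "jcureotgte".
Prefixes of the query that are stored words: "jcureotgte"
Count: 1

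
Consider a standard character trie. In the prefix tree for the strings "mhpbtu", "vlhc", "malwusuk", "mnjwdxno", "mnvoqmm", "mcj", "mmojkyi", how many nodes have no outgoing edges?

7

Leaves are exactly the stored words that no other stored word extends.
Those words: "malwusuk", "mcj", "mhpbtu", "mmojkyi", "mnjwdxno", "mnvoqmm", "vlhc"
Leaf count: 7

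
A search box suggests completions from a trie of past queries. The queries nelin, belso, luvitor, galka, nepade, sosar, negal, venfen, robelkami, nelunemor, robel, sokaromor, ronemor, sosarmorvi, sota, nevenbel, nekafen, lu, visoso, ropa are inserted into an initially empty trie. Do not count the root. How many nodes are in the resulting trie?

Count nodes per top-level branch (shared prefixes stored once):
  'b'-branch (belso): 5 nodes
  'g'-branch (galka): 5 nodes
  'l'-branch (lu, luvitor): 7 nodes
  'n'-branch (negal, nekafen, nelin, nelunemor, nepade, nevenbel): 29 nodes
  'r'-branch (robel, robelkami, ronemor, ropa): 16 nodes
  's'-branch (sokaromor, sosar, sosarmorvi, sota): 19 nodes
  'v'-branch (venfen, visoso): 11 nodes
Sum: 92

92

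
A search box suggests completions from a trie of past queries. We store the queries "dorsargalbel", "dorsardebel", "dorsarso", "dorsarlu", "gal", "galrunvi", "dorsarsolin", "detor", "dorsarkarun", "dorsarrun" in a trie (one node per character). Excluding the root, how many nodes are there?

44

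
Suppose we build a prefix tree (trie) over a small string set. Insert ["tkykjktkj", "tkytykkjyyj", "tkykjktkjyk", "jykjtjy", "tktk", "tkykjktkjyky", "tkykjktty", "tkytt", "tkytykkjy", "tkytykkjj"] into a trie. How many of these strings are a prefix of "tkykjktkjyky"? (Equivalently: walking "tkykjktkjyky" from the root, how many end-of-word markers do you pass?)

3

Walk "tkykjktkjyky" from the root; an end-of-word marker is hit whenever a stored word is a prefix of "tkykjktkjyky".
Prefixes of the query that are stored words: "tkykjktkj", "tkykjktkjyk", "tkykjktkjyky"
Count: 3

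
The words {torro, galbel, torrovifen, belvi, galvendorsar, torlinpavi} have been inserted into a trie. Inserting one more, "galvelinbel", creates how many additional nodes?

"galve" is already a path in the trie; the remaining "linbel" must be added.
Each of the 6 remaining characters creates one node.

6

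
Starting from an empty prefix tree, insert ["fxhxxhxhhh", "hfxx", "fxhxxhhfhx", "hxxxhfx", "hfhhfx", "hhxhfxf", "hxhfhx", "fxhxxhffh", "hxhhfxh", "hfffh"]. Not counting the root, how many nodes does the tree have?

48

Count nodes per top-level branch (shared prefixes stored once):
  'f'-branch (fxhxxhffh, fxhxxhhfhx, fxhxxhxhhh): 17 nodes
  'h'-branch (hfffh, hfhhfx, hfxx, hhxhfxf, hxhfhx, hxhhfxh, hxxxhfx): 31 nodes
Sum: 48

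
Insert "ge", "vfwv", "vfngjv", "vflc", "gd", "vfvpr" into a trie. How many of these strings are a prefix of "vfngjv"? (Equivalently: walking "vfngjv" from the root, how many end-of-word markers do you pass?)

Check each prefix of "vfngjv" against the stored set — each match is an end-marker on the path.
Prefixes of the query that are stored words: "vfngjv"
Count: 1

1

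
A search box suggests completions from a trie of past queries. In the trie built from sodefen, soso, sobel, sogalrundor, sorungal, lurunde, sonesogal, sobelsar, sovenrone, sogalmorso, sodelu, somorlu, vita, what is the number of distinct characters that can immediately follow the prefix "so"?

8

Follow the path "so" to its node, then look at its outgoing edges.
Characters that immediately follow "so" among the stored strings: {b, d, g, m, n, r, s, v}.
That node has 8 child edges.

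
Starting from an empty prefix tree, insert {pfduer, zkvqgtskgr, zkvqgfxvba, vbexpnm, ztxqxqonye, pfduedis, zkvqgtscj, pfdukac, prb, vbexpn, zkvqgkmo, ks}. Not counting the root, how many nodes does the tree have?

Trace insertions, counting only characters that open a new branch:
  "pfduer" → 6 new (p, f, d, u, e, r)
  "zkvqgtskgr" → 10 new (z, k, v, q, g, t, s, k, g, r)
  "zkvqgfxvba" → prefix "zkvqg" already present; 5 new (f, x, v, b, a)
  "vbexpnm" → 7 new (v, b, e, x, p, n, m)
  "ztxqxqonye" → prefix "z" already present; 9 new (t, x, q, x, q, o, n, y, e)
  "pfduedis" → prefix "pfdue" already present; 3 new (d, i, s)
  "zkvqgtscj" → prefix "zkvqgts" already present; 2 new (c, j)
  "pfdukac" → prefix "pfdu" already present; 3 new (k, a, c)
  "prb" → prefix "p" already present; 2 new (r, b)
  "vbexpn" → prefix "vbexpn" already present; 0 new (none)
  "zkvqgkmo" → prefix "zkvqg" already present; 3 new (k, m, o)
  "ks" → 2 new (k, s)
Total nodes = 6 + 10 + 5 + 7 + 9 + 3 + 2 + 3 + 2 + 0 + 3 + 2 = 52

52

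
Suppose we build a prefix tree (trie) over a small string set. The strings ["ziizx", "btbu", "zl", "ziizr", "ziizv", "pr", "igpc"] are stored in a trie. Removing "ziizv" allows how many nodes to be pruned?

Walk "ziizv" from the leaf back toward the root, removing each node that no remaining word uses.
The suffix "v" (1 node) is used only by "ziizv"; the node for "ziiz" still has the child "x", so pruning stops there.
Nodes removed: 1

1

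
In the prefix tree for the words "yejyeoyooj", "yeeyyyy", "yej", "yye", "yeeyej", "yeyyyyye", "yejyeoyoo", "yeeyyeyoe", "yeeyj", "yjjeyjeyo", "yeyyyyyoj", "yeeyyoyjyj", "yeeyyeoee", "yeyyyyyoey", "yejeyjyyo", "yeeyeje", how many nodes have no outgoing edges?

13

A leaf is a node with no children — equivalently, the end of a word that is not a proper prefix of any other stored word.
Those words: "yeeyeje", "yeeyj", "yeeyyeoee", "yeeyyeyoe", "yeeyyoyjyj", "yeeyyyy", "yejeyjyyo", "yejyeoyooj", "yeyyyyye", "yeyyyyyoey", "yeyyyyyoj", "yjjeyjeyo", "yye"
Leaf count: 13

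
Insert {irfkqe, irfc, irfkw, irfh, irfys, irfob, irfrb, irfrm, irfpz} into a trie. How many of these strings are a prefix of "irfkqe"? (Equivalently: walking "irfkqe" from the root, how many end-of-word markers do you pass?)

1

Walk "irfkqe" from the root; an end-of-word marker is hit whenever a stored word is a prefix of "irfkqe".
Prefixes of the query that are stored words: "irfkqe"
Count: 1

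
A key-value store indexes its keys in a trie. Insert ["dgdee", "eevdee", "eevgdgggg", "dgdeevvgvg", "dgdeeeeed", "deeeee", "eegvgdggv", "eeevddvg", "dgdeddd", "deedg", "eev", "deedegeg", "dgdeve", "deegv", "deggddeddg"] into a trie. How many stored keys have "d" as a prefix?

10

Traverse to the node for "d", then collect every word in that subtree.
Matches: "deedegeg", "deedg", "deeeee", "deegv", "deggddeddg", "dgdeddd", "dgdee", "dgdeeeeed", "dgdeevvgvg", "dgdeve"
Count: 10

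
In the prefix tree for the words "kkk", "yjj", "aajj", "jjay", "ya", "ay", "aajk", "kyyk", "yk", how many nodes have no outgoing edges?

9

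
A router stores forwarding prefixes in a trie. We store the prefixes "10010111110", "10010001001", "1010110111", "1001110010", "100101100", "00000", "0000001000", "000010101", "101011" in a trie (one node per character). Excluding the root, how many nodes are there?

48

Trace insertions, counting only characters that open a new branch:
  "10010111110" → 11 new (1, 0, 0, 1, 0, 1, 1, 1, 1, 1, 0)
  "10010001001" → prefix "10010" already present; 6 new (0, 0, 1, 0, 0, 1)
  "1010110111" → prefix "10" already present; 8 new (1, 0, 1, 1, 0, 1, 1, 1)
  "1001110010" → prefix "1001" already present; 6 new (1, 1, 0, 0, 1, 0)
  "100101100" → prefix "1001011" already present; 2 new (0, 0)
  "00000" → 5 new (0, 0, 0, 0, 0)
  "0000001000" → prefix "00000" already present; 5 new (0, 1, 0, 0, 0)
  "000010101" → prefix "0000" already present; 5 new (1, 0, 1, 0, 1)
  "101011" → prefix "101011" already present; 0 new (none)
Total nodes = 11 + 6 + 8 + 6 + 2 + 5 + 5 + 5 + 0 = 48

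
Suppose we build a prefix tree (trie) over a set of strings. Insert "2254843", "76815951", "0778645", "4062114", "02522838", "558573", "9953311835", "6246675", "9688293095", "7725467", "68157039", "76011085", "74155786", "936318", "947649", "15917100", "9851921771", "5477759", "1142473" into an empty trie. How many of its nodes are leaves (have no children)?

A leaf is a node with no children — equivalently, the end of a word that is not a proper prefix of any other stored word.
Those words: "02522838", "0778645", "1142473", "15917100", "2254843", "4062114", "5477759", "558573", "6246675", "68157039", "74155786", "76011085", "76815951", "7725467", "936318", "947649", "9688293095", "9851921771", "9953311835"
Leaf count: 19

19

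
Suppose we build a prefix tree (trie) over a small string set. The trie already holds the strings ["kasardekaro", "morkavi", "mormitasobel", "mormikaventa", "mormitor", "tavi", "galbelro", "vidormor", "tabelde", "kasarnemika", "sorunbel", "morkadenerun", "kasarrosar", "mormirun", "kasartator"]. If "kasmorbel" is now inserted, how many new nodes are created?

6

"kas" is already a path in the trie; the remaining "morbel" must be added.
Each of the 6 remaining characters creates one node.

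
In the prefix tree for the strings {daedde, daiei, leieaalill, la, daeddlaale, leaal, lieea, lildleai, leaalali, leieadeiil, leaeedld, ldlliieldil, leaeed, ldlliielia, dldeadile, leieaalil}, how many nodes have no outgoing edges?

13

Leaves are exactly the stored words that no other stored word extends.
Those words: "daedde", "daeddlaale", "daiei", "dldeadile", "la", "ldlliieldil", "ldlliielia", "leaalali", "leaeedld", "leieaalill", "leieadeiil", "lieea", "lildleai"
Leaf count: 13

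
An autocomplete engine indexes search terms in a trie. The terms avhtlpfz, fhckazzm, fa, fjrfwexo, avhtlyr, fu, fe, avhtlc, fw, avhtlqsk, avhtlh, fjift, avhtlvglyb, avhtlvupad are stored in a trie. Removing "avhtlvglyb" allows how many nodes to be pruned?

4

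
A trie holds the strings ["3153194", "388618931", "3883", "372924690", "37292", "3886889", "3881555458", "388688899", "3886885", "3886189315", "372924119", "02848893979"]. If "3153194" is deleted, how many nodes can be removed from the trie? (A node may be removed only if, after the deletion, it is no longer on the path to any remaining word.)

After clearing the end-marker at "3153194", prune upward until reaching a node still needed by another word.
The suffix "153194" (6 nodes) is used only by "3153194"; the node for "3" still has the child "8", so pruning stops there.
Nodes removed: 6

6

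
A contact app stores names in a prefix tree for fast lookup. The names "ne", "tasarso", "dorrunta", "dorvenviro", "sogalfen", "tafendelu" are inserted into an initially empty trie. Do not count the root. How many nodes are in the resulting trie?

39

For each word, the new-node count is its length minus the longest prefix already in the trie:
  "ne" → 2 new (n, e)
  "tasarso" → 7 new (t, a, s, a, r, s, o)
  "dorrunta" → 8 new (d, o, r, r, u, n, t, a)
  "dorvenviro" → prefix "dor" already present; 7 new (v, e, n, v, i, r, o)
  "sogalfen" → 8 new (s, o, g, a, l, f, e, n)
  "tafendelu" → prefix "ta" already present; 7 new (f, e, n, d, e, l, u)
Total nodes = 2 + 7 + 8 + 7 + 8 + 7 = 39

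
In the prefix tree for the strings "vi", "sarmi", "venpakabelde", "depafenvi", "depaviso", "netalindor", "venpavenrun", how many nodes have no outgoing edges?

Leaves are exactly the stored words that no other stored word extends.
Those words: "depafenvi", "depaviso", "netalindor", "sarmi", "venpakabelde", "venpavenrun", "vi"
Leaf count: 7

7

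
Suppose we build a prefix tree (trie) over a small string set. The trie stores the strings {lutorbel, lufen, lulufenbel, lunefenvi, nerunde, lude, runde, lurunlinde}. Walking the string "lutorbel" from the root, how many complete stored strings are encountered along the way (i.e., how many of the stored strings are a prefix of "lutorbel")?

Traverse "lutorbel" character by character; count nodes along the way that are marked as word ends.
Prefixes of the query that are stored words: "lutorbel"
Count: 1

1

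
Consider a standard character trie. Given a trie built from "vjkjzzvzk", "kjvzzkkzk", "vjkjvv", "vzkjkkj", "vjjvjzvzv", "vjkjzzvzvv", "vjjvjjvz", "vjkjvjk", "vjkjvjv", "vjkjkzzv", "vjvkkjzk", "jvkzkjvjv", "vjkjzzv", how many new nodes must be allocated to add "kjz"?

1

The longest prefix of "kjz" already in the trie is "kj" (length 2).
So 3 − 2 = 1 new nodes.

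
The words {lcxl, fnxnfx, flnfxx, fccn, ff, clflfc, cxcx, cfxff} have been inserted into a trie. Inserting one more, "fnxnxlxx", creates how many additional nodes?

4

Walking "fnxnxlxx" from the root, the first 4 characters ("fnxn") follow existing edges; "x" is the first miss.
New nodes needed: |"fnxnxlxx"| − 4 = 8 − 4 = 4.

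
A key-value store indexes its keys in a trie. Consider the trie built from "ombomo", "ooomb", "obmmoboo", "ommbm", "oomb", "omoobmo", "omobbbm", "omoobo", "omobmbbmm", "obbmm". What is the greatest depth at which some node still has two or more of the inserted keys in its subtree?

Equivalently: take the maximum, over all pairs, of their longest common prefix length.
e.g. "omoobmo" and "omoobo" share the prefix "omoob" of length 5; no pair shares a longer one.
Longest shared-prefix length: 5

5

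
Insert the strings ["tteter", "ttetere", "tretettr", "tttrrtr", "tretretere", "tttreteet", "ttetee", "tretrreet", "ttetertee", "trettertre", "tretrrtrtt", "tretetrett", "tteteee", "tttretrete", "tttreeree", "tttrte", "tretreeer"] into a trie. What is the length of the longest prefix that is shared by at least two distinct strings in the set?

6

Equivalently: take the maximum, over all pairs, of their longest common prefix length.
e.g. "tretetrett" and "tretettr" share the prefix "tretet" of length 6; no pair shares a longer one.
Longest shared-prefix length: 6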